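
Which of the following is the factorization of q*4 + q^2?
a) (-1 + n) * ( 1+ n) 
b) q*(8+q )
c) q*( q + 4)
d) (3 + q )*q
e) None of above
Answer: c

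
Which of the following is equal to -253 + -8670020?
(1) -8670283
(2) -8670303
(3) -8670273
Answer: 3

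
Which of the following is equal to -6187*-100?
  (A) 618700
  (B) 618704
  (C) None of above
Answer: A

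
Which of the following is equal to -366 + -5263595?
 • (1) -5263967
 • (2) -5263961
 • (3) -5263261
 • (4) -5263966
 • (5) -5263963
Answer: 2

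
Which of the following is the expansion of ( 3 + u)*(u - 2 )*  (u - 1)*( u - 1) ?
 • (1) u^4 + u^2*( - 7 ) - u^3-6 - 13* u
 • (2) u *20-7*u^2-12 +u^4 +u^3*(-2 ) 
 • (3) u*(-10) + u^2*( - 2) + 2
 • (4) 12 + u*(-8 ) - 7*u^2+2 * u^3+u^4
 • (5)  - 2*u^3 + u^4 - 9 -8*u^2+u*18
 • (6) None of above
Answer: 6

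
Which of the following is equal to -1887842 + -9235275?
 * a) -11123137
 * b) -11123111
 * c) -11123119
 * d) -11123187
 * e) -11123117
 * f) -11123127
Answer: e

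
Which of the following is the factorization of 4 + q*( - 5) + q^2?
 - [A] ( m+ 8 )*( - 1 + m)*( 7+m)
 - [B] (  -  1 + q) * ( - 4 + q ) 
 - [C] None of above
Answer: B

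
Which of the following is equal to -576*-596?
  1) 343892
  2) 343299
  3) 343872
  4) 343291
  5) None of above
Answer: 5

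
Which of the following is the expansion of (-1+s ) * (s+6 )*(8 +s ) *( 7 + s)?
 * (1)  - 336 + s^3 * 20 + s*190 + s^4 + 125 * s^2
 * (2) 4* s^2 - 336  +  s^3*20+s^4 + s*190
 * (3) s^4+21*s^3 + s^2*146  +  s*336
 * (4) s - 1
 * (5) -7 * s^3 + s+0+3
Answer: 1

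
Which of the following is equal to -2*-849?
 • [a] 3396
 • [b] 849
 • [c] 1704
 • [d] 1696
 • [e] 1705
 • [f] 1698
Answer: f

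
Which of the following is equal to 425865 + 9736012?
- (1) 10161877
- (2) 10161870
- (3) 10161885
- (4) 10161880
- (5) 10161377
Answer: 1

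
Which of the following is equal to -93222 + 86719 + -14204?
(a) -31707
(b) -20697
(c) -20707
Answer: c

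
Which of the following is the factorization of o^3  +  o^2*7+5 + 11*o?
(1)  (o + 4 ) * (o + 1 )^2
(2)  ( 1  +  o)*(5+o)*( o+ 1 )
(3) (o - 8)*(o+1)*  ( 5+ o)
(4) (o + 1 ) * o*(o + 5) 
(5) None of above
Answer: 2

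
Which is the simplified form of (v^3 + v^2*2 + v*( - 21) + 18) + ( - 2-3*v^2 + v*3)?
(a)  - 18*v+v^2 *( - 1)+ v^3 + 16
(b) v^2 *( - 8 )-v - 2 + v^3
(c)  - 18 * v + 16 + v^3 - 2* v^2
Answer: a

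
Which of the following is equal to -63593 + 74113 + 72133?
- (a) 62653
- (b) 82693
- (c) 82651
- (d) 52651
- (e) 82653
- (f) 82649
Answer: e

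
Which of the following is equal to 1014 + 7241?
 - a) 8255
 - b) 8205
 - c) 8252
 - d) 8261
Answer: a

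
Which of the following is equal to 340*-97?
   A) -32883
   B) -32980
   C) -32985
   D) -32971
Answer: B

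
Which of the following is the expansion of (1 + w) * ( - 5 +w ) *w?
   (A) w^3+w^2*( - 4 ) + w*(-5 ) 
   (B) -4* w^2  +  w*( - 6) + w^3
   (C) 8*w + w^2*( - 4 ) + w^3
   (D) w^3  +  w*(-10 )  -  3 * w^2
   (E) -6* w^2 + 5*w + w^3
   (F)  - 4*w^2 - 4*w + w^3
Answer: A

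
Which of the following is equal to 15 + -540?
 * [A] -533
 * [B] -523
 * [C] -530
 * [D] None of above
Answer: D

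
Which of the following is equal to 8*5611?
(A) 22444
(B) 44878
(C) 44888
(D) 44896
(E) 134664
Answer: C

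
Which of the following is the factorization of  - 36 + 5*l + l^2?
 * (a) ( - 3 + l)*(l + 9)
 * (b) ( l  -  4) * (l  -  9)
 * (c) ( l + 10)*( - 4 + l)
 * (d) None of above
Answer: d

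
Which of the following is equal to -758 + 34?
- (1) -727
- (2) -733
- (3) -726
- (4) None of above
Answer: 4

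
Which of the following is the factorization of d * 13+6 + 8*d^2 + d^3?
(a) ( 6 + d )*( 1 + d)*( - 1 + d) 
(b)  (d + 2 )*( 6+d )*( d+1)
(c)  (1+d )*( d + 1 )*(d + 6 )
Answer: c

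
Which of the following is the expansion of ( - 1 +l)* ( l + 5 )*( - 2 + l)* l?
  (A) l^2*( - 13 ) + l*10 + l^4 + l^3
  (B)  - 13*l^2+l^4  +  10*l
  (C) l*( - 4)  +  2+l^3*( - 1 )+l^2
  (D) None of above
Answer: D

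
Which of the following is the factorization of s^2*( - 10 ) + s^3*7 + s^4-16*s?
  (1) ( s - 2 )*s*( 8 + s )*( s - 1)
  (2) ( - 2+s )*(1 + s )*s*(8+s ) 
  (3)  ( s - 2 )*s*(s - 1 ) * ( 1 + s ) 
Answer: 2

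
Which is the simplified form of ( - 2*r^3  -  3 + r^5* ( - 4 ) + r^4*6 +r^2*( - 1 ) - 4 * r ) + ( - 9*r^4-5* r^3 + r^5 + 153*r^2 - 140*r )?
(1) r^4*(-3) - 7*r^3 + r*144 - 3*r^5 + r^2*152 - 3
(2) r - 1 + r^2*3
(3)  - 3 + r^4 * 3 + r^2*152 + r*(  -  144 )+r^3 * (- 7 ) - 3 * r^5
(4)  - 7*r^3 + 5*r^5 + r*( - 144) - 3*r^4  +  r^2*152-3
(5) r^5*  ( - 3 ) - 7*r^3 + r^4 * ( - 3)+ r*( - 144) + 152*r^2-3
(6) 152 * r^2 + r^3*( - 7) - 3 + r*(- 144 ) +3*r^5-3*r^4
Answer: 5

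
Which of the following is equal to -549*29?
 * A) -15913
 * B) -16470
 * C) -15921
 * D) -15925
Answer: C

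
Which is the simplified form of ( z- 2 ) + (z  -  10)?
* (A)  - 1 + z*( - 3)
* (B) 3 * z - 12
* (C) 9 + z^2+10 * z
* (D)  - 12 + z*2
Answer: D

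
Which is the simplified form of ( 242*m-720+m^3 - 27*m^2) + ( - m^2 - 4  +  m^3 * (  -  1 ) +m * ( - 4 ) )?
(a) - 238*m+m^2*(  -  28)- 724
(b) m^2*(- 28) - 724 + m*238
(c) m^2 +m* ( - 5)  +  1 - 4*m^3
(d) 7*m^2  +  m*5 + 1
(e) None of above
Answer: b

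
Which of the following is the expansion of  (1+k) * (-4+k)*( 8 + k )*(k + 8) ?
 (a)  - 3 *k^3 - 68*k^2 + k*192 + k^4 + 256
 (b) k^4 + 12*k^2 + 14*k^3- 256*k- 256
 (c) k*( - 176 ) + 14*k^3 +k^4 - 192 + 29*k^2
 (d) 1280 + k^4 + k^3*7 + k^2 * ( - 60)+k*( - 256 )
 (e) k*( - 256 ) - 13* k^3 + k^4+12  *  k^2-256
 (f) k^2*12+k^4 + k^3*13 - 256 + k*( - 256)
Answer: f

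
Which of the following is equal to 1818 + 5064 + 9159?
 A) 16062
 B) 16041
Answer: B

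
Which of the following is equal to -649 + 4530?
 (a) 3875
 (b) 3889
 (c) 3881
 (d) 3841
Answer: c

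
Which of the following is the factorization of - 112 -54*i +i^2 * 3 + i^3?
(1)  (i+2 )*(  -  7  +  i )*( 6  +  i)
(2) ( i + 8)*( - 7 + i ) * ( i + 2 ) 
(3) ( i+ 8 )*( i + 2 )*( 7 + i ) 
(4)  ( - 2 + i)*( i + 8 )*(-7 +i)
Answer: 2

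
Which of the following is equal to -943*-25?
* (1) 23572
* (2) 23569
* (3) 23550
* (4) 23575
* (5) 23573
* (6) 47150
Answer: 4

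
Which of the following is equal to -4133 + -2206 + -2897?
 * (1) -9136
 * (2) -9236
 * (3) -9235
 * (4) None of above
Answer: 2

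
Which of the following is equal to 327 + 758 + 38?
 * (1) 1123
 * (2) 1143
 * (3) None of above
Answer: 1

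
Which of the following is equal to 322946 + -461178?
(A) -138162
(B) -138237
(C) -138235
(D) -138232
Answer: D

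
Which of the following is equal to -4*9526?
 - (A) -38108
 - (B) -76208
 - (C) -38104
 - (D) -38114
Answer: C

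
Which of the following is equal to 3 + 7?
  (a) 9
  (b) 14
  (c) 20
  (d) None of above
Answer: d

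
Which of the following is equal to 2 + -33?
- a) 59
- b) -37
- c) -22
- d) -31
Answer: d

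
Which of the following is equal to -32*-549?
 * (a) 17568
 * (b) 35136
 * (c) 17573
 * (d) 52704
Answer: a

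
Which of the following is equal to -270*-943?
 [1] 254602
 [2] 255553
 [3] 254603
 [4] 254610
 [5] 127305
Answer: 4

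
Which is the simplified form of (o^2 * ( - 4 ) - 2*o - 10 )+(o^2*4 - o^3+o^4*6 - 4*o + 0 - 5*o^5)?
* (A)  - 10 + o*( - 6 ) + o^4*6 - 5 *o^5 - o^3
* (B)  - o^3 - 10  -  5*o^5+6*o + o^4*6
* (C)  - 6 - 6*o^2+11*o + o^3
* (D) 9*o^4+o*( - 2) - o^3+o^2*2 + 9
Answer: A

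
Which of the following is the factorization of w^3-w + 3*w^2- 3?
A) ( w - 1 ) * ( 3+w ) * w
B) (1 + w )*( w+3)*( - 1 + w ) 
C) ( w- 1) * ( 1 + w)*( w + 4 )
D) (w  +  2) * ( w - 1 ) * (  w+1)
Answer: B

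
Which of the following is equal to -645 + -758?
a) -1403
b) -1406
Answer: a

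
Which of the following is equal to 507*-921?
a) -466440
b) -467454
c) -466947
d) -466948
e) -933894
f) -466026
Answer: c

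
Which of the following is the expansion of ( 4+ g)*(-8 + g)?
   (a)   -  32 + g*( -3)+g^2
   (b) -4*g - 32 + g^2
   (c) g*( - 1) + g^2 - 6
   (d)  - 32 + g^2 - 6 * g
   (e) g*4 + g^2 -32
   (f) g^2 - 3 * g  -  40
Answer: b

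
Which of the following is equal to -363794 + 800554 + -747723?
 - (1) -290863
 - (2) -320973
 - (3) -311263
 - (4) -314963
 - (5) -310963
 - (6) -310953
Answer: 5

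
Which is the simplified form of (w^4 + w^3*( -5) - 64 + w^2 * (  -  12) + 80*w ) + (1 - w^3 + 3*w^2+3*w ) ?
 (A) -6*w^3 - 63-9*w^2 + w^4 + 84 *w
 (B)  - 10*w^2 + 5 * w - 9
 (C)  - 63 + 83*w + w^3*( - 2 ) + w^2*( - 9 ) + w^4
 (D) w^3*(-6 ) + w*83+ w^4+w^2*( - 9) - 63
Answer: D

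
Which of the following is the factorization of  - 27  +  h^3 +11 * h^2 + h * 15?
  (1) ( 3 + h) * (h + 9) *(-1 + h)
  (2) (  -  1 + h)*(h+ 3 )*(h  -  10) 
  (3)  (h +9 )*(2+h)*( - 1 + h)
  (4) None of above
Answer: 1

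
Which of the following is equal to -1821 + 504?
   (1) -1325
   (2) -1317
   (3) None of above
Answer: 2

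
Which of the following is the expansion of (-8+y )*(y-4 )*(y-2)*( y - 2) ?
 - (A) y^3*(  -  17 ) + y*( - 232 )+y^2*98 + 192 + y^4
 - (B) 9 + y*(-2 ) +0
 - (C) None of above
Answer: C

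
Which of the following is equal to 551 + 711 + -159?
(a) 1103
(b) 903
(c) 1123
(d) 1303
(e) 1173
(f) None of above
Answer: a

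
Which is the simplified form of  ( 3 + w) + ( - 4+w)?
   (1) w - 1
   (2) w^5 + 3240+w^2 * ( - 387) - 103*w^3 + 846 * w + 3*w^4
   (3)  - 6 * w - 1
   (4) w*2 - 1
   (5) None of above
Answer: 4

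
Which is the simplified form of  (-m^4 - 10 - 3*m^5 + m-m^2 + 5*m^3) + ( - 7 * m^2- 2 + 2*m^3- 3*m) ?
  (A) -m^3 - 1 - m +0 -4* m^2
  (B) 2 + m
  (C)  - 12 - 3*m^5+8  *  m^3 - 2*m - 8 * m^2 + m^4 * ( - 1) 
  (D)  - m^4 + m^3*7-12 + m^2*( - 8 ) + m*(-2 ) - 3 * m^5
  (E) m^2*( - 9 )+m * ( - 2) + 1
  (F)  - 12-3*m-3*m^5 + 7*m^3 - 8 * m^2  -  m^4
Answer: D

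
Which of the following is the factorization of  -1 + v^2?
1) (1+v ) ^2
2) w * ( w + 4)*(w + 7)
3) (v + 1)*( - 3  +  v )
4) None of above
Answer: 4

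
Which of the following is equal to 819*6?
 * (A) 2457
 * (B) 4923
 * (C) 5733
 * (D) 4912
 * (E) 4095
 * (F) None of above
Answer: F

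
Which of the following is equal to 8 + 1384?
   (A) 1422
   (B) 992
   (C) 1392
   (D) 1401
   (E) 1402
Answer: C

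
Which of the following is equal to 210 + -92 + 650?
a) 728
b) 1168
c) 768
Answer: c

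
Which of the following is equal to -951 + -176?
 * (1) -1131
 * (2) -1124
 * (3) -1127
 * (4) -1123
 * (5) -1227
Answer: 3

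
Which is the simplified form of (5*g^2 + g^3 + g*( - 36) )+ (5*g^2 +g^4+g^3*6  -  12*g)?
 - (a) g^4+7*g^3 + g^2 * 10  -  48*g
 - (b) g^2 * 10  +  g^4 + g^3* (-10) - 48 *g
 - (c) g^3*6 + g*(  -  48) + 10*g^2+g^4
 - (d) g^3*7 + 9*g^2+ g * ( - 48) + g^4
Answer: a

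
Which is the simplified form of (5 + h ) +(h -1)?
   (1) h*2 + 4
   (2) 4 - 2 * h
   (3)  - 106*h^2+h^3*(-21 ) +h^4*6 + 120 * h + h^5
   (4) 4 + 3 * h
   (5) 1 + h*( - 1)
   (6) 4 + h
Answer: 1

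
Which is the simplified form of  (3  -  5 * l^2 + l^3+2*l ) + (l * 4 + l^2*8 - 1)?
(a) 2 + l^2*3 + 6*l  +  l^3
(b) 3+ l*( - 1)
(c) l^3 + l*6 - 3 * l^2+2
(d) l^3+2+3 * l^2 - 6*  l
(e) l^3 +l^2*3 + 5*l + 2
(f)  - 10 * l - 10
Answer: a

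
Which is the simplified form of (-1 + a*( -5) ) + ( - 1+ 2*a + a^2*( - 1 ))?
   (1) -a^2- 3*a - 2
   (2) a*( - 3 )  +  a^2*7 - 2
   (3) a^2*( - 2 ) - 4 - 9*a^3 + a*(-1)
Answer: 1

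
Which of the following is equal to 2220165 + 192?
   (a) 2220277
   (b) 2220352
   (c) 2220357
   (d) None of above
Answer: c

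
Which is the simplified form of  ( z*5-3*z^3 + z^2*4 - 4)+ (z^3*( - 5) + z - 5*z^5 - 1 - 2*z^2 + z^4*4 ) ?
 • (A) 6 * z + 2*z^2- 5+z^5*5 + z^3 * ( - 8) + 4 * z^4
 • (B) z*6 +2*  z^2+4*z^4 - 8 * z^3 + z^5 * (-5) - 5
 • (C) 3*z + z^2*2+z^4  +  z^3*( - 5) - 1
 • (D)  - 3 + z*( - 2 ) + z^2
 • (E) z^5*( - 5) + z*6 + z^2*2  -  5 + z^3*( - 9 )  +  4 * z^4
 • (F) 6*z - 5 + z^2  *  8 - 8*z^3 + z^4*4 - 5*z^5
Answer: B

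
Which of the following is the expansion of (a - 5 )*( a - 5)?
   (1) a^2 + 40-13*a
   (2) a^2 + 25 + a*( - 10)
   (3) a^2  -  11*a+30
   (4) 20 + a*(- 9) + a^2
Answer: 2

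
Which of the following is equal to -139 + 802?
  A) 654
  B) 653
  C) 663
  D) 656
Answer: C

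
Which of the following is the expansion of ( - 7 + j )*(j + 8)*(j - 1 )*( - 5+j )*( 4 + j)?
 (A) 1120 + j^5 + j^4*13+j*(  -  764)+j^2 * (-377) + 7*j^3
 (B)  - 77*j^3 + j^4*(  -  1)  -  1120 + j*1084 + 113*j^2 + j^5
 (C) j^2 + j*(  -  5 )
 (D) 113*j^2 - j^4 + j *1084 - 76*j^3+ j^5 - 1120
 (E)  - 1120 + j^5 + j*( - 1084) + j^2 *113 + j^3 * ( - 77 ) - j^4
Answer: B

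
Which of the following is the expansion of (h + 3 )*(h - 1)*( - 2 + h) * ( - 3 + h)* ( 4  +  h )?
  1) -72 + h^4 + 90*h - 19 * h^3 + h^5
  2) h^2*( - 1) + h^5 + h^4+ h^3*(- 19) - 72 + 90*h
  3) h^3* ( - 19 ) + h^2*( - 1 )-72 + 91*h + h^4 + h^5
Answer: 2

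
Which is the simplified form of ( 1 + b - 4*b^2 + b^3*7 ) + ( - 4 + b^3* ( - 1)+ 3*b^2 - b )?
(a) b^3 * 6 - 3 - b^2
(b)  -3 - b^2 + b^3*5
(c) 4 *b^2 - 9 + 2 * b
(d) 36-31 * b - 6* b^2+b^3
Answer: a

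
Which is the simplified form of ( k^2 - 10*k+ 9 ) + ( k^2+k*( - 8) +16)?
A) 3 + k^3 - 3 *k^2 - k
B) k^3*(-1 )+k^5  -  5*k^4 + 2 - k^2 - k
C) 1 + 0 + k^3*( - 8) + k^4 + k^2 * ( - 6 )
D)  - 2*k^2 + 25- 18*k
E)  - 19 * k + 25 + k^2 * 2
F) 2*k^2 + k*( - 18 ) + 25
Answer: F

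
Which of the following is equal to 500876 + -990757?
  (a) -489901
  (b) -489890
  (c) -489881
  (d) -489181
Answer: c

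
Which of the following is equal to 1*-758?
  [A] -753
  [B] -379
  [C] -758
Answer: C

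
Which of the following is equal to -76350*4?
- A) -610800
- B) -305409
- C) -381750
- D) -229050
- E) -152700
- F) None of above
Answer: F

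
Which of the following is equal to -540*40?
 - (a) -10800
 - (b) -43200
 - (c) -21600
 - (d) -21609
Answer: c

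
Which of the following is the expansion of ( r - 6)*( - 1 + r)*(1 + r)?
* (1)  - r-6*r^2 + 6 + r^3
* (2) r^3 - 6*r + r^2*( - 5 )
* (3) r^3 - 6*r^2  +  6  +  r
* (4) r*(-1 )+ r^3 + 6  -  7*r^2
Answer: 1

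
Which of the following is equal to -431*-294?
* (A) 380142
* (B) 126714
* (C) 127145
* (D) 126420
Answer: B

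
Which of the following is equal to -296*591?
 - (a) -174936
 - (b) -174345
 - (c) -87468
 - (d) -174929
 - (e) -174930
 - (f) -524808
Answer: a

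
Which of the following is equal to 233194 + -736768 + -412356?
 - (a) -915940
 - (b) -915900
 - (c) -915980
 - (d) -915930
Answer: d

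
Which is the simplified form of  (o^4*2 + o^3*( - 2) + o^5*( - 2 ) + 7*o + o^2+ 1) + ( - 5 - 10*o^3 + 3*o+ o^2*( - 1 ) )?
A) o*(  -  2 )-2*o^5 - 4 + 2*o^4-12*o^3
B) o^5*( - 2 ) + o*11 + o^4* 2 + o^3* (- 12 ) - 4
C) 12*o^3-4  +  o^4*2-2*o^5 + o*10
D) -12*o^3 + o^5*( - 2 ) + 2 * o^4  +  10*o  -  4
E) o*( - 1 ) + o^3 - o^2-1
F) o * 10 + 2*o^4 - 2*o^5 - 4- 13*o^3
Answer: D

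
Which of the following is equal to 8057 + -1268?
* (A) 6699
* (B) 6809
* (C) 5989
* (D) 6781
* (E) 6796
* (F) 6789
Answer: F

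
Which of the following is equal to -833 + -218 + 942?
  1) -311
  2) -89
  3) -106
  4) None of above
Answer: 4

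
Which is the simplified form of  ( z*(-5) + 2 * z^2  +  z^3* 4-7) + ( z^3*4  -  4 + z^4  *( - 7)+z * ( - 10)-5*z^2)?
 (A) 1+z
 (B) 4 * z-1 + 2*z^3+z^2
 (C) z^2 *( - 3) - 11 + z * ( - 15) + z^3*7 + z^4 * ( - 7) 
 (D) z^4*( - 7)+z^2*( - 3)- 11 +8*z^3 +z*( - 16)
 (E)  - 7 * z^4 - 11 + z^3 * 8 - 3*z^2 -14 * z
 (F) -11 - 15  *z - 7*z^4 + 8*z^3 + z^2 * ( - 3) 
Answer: F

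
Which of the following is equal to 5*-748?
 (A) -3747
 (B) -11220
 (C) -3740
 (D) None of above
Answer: C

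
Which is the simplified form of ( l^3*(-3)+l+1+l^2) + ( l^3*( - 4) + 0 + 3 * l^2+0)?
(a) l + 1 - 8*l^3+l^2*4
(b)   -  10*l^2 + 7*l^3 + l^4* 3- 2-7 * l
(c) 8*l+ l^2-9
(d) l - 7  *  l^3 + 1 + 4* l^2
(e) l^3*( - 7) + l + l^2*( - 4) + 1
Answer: d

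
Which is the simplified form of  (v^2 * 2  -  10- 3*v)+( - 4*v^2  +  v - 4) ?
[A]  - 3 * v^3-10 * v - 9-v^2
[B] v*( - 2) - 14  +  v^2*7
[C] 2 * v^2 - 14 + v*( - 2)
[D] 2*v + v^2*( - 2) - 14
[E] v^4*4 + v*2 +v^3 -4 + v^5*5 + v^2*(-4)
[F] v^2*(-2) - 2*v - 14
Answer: F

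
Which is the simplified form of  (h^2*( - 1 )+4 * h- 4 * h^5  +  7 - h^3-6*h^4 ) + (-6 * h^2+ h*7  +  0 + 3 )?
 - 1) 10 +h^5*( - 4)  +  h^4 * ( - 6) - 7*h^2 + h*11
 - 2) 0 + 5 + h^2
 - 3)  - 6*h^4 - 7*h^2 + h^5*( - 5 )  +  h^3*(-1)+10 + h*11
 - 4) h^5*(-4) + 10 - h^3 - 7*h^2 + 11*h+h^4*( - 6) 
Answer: 4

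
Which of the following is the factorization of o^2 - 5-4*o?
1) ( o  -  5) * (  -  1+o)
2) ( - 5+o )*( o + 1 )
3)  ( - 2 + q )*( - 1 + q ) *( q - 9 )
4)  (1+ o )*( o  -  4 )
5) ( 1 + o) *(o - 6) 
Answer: 2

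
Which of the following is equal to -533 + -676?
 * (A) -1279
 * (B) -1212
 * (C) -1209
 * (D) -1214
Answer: C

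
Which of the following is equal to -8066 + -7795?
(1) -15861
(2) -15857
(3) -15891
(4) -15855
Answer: 1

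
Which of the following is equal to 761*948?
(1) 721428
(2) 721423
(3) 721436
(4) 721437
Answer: 1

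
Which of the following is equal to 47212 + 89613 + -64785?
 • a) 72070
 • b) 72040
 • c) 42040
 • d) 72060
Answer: b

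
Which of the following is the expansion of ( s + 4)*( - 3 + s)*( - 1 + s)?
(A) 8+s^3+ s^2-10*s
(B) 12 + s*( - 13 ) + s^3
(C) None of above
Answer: B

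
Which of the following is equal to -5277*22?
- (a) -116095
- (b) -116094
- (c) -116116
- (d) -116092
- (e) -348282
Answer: b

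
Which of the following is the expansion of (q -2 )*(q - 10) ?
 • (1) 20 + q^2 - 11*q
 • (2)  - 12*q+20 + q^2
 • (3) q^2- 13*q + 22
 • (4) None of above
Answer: 2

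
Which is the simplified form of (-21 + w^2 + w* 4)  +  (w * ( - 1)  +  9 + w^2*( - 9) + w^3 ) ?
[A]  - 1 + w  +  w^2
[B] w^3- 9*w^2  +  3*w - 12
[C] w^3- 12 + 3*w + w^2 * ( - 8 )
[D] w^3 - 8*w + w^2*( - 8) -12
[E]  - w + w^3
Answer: C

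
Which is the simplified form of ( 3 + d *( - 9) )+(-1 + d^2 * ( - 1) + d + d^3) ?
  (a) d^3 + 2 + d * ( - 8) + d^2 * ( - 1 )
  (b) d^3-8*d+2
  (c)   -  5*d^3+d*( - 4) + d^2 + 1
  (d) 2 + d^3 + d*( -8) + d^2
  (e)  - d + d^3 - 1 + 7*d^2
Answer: a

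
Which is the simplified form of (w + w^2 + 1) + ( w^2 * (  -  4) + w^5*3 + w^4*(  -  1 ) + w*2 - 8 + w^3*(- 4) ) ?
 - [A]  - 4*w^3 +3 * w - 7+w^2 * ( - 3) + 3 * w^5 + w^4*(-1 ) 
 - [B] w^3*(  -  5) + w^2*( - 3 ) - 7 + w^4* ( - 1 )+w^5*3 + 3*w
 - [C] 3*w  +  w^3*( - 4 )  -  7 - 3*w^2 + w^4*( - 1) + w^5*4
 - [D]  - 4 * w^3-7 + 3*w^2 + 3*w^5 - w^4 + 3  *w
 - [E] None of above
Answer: A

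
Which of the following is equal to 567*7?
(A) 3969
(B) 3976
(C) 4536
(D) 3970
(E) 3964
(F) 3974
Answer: A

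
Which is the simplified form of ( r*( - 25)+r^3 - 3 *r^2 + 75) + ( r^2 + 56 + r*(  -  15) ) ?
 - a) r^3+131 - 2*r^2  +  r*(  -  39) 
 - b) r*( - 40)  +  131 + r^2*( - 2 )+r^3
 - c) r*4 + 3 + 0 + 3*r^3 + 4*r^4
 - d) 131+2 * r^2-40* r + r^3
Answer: b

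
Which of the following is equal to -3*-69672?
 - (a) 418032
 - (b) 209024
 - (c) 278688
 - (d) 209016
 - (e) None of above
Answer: d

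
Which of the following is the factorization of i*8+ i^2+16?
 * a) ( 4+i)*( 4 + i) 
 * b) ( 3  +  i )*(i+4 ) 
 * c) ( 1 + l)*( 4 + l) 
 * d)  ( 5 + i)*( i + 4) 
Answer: a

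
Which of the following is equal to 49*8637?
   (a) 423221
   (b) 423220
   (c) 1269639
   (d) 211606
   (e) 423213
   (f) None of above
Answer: e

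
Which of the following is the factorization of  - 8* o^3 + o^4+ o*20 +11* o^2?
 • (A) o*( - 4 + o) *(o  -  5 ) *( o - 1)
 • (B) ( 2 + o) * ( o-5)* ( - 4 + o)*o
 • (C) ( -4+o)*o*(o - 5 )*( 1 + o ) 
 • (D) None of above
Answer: C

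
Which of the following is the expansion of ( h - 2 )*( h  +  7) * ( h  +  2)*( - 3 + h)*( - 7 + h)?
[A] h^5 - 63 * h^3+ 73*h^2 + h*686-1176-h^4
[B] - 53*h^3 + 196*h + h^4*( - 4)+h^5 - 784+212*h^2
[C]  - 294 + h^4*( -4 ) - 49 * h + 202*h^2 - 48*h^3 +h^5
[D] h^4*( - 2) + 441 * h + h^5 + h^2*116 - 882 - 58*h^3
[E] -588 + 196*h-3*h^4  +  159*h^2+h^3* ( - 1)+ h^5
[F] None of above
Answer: F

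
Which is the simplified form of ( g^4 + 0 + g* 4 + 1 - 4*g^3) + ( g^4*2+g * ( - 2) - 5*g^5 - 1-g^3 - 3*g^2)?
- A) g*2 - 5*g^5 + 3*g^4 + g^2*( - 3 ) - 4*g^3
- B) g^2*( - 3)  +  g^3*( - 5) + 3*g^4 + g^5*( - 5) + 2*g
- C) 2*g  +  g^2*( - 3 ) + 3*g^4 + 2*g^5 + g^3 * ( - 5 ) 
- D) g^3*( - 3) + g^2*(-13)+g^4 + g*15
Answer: B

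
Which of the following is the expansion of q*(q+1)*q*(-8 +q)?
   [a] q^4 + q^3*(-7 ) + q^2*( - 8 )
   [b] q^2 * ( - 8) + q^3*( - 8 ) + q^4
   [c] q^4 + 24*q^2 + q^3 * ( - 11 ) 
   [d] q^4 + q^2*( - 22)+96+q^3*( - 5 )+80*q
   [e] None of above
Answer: a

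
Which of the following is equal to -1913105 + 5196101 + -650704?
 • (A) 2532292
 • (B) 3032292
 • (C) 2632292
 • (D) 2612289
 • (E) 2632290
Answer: C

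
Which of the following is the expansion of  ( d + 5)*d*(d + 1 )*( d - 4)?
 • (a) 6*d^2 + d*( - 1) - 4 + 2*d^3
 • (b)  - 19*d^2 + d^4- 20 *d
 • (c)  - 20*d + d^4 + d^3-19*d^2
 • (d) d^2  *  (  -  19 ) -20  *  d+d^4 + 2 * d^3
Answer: d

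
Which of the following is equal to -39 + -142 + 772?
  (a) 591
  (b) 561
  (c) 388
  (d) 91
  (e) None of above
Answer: a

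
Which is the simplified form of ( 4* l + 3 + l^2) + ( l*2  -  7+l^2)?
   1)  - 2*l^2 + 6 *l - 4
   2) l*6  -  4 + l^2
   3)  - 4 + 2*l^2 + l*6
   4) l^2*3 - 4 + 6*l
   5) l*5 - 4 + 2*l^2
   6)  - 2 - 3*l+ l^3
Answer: 3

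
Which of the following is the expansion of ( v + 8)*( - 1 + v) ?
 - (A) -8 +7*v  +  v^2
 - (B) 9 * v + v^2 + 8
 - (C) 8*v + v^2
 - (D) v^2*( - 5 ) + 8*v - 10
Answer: A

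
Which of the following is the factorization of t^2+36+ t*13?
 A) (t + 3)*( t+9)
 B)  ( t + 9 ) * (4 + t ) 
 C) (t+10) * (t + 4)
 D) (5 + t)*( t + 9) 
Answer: B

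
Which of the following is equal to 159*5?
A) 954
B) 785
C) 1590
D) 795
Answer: D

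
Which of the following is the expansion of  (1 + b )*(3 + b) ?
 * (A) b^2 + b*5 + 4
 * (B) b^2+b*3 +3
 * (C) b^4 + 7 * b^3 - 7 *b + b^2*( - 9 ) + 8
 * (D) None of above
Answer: D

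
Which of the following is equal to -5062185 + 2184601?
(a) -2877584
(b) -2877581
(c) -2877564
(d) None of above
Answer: a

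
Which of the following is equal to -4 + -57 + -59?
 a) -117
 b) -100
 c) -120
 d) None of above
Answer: c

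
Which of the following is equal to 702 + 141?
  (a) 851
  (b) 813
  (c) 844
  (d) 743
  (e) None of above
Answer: e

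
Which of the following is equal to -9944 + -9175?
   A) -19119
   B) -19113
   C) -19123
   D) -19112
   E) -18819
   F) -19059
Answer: A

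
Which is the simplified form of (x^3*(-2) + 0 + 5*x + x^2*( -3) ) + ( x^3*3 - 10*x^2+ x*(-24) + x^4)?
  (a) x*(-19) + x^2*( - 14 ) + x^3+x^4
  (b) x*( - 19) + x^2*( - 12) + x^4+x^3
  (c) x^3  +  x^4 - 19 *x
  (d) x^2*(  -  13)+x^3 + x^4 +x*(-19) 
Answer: d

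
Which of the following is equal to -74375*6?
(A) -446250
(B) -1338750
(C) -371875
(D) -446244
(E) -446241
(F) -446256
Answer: A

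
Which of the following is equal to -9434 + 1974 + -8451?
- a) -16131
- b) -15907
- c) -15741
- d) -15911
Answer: d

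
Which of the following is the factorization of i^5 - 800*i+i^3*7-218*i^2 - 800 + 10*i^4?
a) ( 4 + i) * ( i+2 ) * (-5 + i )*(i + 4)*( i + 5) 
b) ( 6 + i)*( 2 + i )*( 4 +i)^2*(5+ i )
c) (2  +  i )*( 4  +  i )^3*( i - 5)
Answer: a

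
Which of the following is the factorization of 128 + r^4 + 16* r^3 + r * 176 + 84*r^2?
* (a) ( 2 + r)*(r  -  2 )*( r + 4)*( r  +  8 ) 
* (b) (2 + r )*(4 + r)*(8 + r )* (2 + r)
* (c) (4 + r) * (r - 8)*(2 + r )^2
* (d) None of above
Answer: b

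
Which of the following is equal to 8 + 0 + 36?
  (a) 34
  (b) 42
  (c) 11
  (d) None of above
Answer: d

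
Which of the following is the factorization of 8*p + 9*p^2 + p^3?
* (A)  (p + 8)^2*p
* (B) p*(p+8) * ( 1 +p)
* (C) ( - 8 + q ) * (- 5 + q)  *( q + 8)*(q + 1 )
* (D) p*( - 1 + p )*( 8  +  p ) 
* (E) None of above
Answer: B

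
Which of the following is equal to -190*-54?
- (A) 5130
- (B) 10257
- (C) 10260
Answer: C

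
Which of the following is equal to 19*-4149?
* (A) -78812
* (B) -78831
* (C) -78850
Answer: B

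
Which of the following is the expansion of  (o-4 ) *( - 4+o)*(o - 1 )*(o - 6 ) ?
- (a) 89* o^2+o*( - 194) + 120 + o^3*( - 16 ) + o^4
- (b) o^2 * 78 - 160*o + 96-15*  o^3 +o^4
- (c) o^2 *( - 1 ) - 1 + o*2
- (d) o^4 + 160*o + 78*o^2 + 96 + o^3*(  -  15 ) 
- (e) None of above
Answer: b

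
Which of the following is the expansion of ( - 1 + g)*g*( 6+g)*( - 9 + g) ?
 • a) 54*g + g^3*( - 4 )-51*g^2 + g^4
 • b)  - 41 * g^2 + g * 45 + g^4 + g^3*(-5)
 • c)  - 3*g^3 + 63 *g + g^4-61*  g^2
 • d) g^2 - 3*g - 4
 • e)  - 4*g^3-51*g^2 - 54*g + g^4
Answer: a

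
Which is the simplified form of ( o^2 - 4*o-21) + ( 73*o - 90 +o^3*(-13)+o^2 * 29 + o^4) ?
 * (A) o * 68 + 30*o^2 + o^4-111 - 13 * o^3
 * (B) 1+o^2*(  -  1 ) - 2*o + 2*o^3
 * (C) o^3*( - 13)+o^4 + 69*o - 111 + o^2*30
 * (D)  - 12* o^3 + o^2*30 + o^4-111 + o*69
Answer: C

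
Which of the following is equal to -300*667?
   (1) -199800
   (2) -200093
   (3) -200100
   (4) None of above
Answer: 3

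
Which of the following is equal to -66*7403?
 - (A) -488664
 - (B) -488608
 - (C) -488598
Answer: C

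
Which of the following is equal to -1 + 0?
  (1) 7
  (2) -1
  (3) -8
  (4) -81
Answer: 2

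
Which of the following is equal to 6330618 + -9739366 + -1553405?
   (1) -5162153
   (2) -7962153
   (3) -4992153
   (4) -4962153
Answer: 4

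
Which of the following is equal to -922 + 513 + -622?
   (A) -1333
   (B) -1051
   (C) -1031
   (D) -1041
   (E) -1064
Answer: C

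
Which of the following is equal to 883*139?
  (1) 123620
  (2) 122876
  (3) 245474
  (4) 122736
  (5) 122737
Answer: 5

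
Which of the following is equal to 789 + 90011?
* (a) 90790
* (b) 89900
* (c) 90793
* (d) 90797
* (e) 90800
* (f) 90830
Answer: e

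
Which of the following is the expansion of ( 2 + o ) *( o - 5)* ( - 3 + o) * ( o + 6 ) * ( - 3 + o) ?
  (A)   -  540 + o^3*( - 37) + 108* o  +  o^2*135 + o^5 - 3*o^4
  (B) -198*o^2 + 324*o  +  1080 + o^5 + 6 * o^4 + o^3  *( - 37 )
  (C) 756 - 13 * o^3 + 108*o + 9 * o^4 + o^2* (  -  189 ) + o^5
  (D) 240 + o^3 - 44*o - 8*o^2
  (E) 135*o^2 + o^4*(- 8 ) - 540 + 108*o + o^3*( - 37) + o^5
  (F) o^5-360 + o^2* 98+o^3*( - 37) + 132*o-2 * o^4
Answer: A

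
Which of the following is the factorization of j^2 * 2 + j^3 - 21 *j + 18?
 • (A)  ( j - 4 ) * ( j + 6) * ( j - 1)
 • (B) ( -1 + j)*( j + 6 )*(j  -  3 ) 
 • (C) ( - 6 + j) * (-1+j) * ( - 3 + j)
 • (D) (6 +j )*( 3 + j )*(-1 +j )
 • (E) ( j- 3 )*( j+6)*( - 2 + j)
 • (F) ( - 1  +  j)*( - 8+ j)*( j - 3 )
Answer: B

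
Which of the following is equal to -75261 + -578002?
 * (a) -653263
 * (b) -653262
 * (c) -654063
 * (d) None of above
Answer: a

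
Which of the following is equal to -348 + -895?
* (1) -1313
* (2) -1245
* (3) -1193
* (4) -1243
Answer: 4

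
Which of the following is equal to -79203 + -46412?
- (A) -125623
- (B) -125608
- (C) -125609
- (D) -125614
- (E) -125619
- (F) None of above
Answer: F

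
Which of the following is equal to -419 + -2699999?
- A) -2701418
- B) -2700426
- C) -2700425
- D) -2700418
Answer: D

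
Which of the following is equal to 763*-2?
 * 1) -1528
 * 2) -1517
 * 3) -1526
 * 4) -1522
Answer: 3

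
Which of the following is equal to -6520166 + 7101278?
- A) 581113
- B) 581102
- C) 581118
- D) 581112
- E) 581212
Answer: D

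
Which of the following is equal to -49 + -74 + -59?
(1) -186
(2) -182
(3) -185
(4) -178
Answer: 2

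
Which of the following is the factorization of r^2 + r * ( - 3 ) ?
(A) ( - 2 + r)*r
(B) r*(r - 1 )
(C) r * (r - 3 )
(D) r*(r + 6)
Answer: C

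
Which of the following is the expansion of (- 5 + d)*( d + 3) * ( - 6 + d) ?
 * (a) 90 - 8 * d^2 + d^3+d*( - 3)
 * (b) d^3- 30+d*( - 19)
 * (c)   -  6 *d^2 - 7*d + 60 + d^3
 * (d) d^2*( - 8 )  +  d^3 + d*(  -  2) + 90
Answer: a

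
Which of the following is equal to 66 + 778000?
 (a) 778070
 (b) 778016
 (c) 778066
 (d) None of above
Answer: c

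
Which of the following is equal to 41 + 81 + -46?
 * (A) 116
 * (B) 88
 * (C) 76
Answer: C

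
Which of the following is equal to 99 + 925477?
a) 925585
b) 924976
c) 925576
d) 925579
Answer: c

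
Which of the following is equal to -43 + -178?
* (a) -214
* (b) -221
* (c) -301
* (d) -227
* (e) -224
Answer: b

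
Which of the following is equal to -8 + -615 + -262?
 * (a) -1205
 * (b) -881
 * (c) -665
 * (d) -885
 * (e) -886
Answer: d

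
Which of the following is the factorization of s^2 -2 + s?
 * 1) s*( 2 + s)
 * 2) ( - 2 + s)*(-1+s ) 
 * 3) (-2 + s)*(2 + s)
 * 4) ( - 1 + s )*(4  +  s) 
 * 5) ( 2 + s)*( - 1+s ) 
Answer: 5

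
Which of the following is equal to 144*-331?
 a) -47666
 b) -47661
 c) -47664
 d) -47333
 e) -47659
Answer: c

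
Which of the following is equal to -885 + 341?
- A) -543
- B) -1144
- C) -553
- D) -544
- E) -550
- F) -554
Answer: D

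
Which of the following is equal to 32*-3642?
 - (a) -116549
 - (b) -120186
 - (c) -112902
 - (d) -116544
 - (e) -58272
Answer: d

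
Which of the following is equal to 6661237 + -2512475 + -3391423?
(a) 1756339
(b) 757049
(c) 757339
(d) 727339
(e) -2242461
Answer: c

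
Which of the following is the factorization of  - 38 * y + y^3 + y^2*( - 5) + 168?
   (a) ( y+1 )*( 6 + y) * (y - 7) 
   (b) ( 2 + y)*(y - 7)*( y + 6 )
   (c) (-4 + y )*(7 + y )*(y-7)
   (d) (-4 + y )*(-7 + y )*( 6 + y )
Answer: d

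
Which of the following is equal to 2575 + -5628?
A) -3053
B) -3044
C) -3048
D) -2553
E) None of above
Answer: A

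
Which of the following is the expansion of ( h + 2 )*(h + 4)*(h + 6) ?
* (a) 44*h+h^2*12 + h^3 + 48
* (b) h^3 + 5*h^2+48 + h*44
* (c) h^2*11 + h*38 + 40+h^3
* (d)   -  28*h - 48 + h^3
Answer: a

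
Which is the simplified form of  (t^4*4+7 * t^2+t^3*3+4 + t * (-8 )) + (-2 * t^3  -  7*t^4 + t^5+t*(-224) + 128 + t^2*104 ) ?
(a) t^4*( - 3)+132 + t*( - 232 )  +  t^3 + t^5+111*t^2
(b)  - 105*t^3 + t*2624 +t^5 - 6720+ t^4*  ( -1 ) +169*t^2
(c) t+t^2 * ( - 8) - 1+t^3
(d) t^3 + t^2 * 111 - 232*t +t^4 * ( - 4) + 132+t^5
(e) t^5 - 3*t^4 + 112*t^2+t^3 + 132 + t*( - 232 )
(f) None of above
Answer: a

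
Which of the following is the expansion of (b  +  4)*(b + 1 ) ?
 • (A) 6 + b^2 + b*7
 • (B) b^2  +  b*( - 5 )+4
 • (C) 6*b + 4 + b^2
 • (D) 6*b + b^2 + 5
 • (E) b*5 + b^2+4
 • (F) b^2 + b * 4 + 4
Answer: E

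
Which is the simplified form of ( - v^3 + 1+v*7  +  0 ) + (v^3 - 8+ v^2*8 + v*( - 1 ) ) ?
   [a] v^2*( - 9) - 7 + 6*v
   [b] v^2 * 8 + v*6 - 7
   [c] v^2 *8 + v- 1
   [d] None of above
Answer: b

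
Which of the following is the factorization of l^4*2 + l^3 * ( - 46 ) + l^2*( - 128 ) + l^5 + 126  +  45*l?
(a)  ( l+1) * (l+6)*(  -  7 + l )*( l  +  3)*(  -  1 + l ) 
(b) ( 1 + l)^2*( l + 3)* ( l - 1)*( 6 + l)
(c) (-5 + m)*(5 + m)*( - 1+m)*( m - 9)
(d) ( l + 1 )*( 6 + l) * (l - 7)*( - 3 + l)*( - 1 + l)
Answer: a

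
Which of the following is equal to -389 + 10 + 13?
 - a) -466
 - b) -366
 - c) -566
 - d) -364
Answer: b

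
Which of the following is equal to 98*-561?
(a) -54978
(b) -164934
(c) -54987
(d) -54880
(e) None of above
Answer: a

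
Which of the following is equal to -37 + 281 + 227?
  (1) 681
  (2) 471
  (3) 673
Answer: 2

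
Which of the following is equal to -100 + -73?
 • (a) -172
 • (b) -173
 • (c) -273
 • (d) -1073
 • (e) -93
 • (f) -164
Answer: b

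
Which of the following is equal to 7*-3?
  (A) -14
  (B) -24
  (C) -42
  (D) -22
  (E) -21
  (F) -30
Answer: E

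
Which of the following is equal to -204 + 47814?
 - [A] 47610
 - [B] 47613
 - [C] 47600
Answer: A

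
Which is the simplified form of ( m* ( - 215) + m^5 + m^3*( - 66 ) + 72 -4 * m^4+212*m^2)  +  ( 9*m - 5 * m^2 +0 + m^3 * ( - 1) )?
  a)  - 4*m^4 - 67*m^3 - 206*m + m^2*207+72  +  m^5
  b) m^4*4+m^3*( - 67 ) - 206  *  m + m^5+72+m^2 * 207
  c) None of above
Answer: a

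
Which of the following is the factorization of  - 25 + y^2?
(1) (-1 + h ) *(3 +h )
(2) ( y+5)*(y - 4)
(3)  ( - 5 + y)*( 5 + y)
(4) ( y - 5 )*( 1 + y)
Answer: 3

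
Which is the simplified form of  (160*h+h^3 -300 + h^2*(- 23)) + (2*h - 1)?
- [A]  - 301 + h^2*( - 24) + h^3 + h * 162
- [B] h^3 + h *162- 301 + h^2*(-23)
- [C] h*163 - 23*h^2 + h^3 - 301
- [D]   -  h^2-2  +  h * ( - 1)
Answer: B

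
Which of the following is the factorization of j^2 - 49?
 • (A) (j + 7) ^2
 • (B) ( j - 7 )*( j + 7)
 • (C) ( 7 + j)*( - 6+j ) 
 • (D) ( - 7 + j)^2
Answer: B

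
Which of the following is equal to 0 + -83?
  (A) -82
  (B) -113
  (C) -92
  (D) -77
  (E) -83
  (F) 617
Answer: E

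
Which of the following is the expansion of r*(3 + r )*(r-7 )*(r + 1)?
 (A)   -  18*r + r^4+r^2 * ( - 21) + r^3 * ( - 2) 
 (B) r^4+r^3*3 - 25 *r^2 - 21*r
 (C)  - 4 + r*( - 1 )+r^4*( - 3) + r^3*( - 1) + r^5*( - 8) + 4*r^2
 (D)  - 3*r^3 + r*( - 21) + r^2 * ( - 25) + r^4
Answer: D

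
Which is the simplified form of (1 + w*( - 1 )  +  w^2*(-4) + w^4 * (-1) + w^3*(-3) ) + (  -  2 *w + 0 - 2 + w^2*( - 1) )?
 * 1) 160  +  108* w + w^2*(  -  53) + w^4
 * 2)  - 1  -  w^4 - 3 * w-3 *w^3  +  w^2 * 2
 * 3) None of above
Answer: 3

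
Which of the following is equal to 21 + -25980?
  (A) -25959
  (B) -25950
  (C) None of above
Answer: A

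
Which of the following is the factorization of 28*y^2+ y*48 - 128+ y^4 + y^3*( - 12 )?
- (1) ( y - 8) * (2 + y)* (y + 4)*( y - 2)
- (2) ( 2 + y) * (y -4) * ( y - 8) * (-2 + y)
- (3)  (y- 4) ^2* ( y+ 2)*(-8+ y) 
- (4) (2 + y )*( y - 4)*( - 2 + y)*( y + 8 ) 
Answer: 2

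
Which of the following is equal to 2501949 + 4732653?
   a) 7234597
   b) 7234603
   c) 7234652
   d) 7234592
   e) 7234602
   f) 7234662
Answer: e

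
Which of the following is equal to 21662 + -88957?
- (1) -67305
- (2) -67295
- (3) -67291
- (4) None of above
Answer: 2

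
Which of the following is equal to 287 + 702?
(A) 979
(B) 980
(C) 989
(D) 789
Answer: C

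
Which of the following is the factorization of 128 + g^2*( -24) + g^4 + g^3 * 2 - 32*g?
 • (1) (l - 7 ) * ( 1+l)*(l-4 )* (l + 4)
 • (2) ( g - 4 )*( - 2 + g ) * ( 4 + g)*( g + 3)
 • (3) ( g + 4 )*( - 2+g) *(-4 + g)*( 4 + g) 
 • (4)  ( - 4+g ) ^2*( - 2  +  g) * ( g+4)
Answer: 3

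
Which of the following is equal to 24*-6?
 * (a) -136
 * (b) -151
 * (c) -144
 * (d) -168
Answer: c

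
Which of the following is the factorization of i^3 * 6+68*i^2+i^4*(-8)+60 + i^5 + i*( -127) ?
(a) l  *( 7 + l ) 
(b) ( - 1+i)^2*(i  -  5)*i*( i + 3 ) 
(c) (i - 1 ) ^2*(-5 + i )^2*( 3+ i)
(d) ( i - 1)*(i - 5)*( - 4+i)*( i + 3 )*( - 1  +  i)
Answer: d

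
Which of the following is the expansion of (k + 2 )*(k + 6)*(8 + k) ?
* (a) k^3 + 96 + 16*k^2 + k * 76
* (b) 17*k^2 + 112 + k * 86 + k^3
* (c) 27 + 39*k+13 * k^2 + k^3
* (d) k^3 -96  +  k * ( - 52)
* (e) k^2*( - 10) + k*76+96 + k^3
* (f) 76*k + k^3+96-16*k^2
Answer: a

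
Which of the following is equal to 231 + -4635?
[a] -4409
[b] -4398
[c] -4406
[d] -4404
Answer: d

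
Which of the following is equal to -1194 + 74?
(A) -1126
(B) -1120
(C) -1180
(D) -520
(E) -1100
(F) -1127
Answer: B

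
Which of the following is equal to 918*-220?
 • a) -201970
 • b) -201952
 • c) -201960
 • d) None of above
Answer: c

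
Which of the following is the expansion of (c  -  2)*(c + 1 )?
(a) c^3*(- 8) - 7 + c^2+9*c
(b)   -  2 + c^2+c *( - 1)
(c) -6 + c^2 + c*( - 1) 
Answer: b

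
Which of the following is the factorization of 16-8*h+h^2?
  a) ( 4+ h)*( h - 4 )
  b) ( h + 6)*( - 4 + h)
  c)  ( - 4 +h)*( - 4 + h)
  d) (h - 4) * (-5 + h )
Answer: c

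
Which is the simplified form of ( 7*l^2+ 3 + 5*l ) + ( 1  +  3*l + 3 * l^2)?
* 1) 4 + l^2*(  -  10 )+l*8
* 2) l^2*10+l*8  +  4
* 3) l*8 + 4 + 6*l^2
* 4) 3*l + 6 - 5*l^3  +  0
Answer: 2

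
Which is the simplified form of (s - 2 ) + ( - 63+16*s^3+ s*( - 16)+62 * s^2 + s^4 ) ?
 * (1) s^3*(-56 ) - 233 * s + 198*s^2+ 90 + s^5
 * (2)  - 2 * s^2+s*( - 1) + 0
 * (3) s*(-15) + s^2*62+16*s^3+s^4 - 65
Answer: 3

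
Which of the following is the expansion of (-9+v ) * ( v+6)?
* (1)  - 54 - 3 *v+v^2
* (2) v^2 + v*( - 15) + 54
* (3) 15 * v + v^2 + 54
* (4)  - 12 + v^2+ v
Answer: 1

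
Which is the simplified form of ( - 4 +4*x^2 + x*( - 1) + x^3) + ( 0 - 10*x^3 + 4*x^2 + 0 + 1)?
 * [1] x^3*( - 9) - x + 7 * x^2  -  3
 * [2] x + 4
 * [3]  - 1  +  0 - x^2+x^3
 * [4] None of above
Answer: 4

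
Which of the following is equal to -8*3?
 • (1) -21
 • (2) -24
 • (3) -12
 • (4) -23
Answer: 2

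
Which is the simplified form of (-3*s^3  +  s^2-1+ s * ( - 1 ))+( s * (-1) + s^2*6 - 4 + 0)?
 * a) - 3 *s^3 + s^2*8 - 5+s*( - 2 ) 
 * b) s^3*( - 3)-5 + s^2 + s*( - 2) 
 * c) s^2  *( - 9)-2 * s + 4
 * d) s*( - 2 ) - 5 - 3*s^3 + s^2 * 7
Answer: d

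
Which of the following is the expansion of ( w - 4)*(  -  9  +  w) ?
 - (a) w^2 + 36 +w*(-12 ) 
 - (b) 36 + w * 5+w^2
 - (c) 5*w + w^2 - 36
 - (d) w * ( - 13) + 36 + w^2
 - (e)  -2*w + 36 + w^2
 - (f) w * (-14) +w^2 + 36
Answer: d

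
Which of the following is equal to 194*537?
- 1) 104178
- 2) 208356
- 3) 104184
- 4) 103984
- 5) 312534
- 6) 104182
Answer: 1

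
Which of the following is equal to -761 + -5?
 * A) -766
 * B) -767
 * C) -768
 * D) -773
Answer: A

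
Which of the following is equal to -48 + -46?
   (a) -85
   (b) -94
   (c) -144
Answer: b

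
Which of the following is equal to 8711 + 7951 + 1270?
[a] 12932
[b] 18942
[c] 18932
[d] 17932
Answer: d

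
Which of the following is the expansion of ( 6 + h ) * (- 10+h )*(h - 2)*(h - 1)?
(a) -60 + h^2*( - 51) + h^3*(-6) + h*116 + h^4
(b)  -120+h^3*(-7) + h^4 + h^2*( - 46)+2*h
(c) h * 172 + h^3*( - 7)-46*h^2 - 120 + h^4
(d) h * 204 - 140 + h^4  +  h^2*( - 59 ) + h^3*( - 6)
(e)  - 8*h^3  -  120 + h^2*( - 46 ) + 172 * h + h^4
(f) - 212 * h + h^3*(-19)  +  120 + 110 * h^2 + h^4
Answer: c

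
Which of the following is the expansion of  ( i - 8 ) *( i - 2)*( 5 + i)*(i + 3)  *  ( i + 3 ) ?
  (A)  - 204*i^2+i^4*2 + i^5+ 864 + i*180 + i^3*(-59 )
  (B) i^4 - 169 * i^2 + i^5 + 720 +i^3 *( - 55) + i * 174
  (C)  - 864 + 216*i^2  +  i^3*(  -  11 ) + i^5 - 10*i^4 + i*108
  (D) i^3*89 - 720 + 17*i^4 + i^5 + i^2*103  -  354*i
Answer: B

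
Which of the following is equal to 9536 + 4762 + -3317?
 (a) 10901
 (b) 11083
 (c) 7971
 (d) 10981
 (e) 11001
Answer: d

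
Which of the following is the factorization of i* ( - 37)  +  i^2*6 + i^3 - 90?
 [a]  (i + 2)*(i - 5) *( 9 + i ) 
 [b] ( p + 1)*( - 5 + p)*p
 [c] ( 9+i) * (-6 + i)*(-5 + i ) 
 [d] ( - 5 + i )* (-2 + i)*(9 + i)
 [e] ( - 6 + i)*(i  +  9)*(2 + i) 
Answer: a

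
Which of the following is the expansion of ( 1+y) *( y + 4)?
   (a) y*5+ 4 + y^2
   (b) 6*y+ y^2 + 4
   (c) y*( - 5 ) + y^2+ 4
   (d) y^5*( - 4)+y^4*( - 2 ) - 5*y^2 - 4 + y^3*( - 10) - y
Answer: a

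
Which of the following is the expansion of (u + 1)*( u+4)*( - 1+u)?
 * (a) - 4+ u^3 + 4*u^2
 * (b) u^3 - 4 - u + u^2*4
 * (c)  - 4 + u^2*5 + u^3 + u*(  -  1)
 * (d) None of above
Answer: b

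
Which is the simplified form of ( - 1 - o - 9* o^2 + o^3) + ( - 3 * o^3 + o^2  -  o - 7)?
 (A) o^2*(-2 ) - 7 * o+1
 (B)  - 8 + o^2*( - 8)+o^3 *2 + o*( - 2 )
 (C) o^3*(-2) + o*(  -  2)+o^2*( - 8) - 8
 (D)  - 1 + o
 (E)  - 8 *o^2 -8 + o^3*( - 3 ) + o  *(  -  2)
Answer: C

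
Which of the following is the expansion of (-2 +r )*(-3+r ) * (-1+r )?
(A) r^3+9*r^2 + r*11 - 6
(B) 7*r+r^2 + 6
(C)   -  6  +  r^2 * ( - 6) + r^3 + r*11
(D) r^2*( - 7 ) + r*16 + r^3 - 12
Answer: C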